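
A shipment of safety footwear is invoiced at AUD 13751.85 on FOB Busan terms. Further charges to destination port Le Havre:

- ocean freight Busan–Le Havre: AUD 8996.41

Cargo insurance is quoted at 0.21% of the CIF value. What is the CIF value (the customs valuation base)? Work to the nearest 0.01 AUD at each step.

Let C be the CIF value. C = FOB price + freight + 0.21% × C
C − 0.21% × C = 13751.85 + 8996.41
0.9979 × C = 22748.26
C = 22748.26 / 0.9979 = 22796.13
Insurance premium = 0.21% × 22796.13 = 47.87

CIF value: AUD 22796.13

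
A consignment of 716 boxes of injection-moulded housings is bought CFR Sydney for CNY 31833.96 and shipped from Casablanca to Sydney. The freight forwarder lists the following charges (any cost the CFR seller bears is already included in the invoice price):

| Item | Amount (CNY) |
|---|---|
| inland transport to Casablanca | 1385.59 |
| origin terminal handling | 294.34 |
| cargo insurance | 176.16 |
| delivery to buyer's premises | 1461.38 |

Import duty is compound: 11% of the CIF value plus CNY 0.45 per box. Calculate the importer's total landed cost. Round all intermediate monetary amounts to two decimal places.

Total landed cost: CNY 37314.81

CFR: the seller pays costs through ocean freight to the destination port, but not insurance.
Already in the invoice (seller's account under CFR): inland to port, origin terminal — exclude.
CIF value = CFR price + insurance = 31833.96 + 176.16 = 32010.12
Ad valorem component: 32010.12 × 11% = 3521.11
Specific component: 716 × 0.45 = 322.20
Import duty = 3521.11 + 322.20 = 3843.31
Buyer bears: insurance 176.16 + delivery 1461.38 + duty 3843.31 = 5480.85
Landed cost = invoice 31833.96 + 5480.85 = 37314.81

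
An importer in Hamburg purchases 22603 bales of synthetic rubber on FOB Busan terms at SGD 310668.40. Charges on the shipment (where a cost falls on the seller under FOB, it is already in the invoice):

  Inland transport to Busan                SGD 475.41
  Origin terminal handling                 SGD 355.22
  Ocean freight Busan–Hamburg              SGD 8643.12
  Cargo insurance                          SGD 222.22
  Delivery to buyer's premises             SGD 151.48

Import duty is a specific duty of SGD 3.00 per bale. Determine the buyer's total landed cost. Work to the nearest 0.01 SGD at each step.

Total landed cost: SGD 387494.22

FOB: the seller bears costs until goods are on board at the origin port; the buyer bears freight, insurance and all costs thereafter.
Already in the invoice (seller's account under FOB): inland to port, origin terminal — exclude.
CIF value = FOB price + freight + insurance = 310668.40 + 8643.12 + 222.22 = 319533.74
Import duty = 22603 × 3.00 = 67809.00
Buyer bears: freight 8643.12 + insurance 222.22 + delivery 151.48 + duty 67809.00 = 76825.82
Landed cost = invoice 310668.40 + 76825.82 = 387494.22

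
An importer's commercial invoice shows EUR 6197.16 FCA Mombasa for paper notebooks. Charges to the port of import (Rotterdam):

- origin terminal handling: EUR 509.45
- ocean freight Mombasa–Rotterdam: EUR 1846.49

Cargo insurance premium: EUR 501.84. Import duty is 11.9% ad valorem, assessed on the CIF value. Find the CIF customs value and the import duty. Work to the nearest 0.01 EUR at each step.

CIF value: EUR 9054.94; import duty: EUR 1077.54

CIF = FCA price + pre-shipment costs + freight + insurance
CIF = 6197.16 + 509.45 + 1846.49 + 501.84 = 9054.94
Import duty = 9054.94 × 11.9% = 1077.54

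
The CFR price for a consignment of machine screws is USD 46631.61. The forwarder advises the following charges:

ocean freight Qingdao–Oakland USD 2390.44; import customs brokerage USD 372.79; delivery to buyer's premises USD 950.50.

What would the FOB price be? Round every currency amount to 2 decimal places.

Not relevant to the conversion: delivery, brokerage — on the buyer under both terms; not part of either seller's price.
From CFR to FOB, the seller no longer bears: freight.
FOB price = 46631.61 − 2390.44 = 44241.17

FOB price: USD 44241.17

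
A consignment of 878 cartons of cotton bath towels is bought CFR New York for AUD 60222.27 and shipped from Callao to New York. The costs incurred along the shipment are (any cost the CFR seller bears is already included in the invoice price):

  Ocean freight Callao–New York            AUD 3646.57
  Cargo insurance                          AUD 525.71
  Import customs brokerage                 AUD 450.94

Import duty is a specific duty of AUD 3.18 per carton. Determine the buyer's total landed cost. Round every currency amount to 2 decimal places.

CFR: the seller pays costs through ocean freight to the destination port, but not insurance.
Already in the invoice (seller's account under CFR): freight — exclude.
CIF value = CFR price + insurance = 60222.27 + 525.71 = 60747.98
Import duty = 878 × 3.18 = 2792.04
Buyer bears: insurance 525.71 + brokerage 450.94 + duty 2792.04 = 3768.69
Landed cost = invoice 60222.27 + 3768.69 = 63990.96

Total landed cost: AUD 63990.96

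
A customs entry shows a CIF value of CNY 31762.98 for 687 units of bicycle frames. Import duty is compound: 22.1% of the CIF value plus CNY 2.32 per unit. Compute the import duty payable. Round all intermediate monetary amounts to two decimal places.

Ad valorem component: 31762.98 × 22.1% = 7019.62
Specific component: 687 × 2.32 = 1593.84
Import duty = 7019.62 + 1593.84 = 8613.46

Import duty: CNY 8613.46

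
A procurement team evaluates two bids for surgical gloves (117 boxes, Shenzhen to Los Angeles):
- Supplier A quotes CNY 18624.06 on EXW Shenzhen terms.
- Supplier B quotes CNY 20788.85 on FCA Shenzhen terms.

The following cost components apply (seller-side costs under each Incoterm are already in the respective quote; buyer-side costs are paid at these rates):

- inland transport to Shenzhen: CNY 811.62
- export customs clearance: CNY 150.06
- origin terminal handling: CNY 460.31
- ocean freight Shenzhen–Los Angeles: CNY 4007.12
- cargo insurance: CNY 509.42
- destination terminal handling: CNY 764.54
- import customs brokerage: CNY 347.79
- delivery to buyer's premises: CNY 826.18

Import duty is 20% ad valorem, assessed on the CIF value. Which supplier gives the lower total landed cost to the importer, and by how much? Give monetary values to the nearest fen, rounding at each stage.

Supplier A is cheaper by CNY 1443.73

Supplier A (EXW):
CIF value = EXW price + inland to port + export clearance + origin terminal + freight + insurance = 18624.06 + 811.62 + 150.06 + 460.31 + 4007.12 + 509.42 = 24562.59
Import duty = 24562.59 × 20% = 4912.52
Buyer bears (A): 811.62 + 150.06 + 460.31 + 4007.12 + 509.42 + 764.54 + 347.79 + 826.18 = 7877.04
Landed cost (A) = invoice 18624.06 + 7877.04 + duty 4912.52 = 31413.62
Supplier B (FCA):
CIF value = FCA price + origin terminal + freight + insurance = 20788.85 + 460.31 + 4007.12 + 509.42 = 25765.70
Import duty = 25765.70 × 20% = 5153.14
Buyer bears (B): 460.31 + 4007.12 + 509.42 + 764.54 + 347.79 + 826.18 = 6915.36
Landed cost (B) = invoice 20788.85 + 6915.36 + duty 5153.14 = 32857.35
Difference = |31413.62 − 32857.35| = 1443.73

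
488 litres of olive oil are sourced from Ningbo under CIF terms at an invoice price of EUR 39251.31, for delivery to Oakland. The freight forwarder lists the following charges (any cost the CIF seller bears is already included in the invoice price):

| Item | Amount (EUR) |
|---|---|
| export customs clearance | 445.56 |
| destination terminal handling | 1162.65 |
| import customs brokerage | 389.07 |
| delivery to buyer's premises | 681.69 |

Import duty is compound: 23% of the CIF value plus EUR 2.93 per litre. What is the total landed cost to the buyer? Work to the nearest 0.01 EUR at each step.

CIF: the seller pays costs through ocean freight and marine insurance to the destination port.
Already in the invoice (seller's account under CIF): export clearance — exclude.
The CIF price already equals the CIF value: 39251.31
Ad valorem component: 39251.31 × 23% = 9027.80
Specific component: 488 × 2.93 = 1429.84
Import duty = 9027.80 + 1429.84 = 10457.64
Buyer bears: destination terminal 1162.65 + brokerage 389.07 + delivery 681.69 + duty 10457.64 = 12691.05
Landed cost = invoice 39251.31 + 12691.05 = 51942.36

Total landed cost: EUR 51942.36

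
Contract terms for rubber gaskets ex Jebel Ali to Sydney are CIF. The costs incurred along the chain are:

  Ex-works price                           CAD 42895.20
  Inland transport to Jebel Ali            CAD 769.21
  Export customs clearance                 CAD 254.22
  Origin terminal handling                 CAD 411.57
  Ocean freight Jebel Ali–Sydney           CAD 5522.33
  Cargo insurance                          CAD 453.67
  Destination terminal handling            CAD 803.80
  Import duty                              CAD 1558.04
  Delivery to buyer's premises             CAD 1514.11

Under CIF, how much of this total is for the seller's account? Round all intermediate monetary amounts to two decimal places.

CIF: the seller pays costs through ocean freight and marine insurance to the destination port.
Seller's account: goods 42895.20 + inland to port 769.21 + export clearance 254.22 + origin terminal 411.57 + freight 5522.33 + insurance 453.67 = 50306.20
Buyer's account: destination terminal 803.80 + duty 1558.04 + delivery 1514.11 = 3875.95

Seller's account: CAD 50306.20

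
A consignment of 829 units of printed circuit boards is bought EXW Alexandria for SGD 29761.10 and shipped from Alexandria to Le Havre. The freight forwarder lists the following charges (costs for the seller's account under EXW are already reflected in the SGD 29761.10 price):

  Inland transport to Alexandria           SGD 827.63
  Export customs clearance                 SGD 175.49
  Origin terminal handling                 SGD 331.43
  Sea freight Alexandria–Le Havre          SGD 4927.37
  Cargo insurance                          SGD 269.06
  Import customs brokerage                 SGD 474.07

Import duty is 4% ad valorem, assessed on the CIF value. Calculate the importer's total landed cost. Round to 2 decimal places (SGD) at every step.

EXW: the seller makes goods available at their premises; the buyer bears all onward costs.
CIF value = EXW price + inland to port + export clearance + origin terminal + freight + insurance = 29761.10 + 827.63 + 175.49 + 331.43 + 4927.37 + 269.06 = 36292.08
Import duty = 36292.08 × 4% = 1451.68
Buyer bears: inland to port 827.63 + export clearance 175.49 + origin terminal 331.43 + freight 4927.37 + insurance 269.06 + brokerage 474.07 + duty 1451.68 = 8456.73
Landed cost = invoice 29761.10 + 8456.73 = 38217.83

Total landed cost: SGD 38217.83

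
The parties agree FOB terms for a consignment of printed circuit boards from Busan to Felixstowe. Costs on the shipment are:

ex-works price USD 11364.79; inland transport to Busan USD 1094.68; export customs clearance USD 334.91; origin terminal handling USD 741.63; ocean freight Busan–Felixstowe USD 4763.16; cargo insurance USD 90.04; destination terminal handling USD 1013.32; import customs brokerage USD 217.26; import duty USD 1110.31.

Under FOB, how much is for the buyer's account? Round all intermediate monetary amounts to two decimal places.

FOB: the seller bears costs until goods are on board at the origin port; the buyer bears freight, insurance and all costs thereafter.
Seller's account: goods 11364.79 + inland to port 1094.68 + export clearance 334.91 + origin terminal 741.63 = 13536.01
Buyer's account: freight 4763.16 + insurance 90.04 + destination terminal 1013.32 + brokerage 217.26 + duty 1110.31 = 7194.09

Buyer's account: USD 7194.09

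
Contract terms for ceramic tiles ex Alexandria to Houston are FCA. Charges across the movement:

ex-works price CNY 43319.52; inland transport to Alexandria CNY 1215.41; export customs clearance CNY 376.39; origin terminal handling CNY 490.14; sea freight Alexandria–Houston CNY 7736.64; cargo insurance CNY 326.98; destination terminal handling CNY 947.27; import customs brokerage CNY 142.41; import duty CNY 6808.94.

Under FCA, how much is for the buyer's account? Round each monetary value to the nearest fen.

FCA: the seller delivers export-cleared goods to the carrier; the buyer bears costs from that point.
Seller's account: goods 43319.52 + inland to port 1215.41 + export clearance 376.39 = 44911.32
Buyer's account: origin terminal 490.14 + freight 7736.64 + insurance 326.98 + destination terminal 947.27 + brokerage 142.41 + duty 6808.94 = 16452.38

Buyer's account: CNY 16452.38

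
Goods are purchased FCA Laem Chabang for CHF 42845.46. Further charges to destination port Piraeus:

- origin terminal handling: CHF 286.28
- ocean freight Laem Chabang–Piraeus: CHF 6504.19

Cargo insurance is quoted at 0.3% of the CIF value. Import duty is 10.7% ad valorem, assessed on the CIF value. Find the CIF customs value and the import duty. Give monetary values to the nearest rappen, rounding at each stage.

CIF value: CHF 49785.29; import duty: CHF 5327.03

Let C be the CIF value. C = FCA price + pre-shipment costs + freight + 0.3% × C
C − 0.3% × C = 42845.46 + 286.28 + 6504.19
0.997 × C = 49635.93
C = 49635.93 / 0.997 = 49785.29
Insurance premium = 0.3% × 49785.29 = 149.36
Import duty = 49785.29 × 10.7% = 5327.03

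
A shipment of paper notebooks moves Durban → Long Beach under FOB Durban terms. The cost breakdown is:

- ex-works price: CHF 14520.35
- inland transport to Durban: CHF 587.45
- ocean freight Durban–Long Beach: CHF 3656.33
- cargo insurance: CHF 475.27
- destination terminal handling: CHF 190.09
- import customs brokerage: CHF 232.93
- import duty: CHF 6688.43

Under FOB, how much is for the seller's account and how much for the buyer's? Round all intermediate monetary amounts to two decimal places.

FOB: the seller bears costs until goods are on board at the origin port; the buyer bears freight, insurance and all costs thereafter.
Seller's account: goods 14520.35 + inland to port 587.45 = 15107.80
Buyer's account: freight 3656.33 + insurance 475.27 + destination terminal 190.09 + brokerage 232.93 + duty 6688.43 = 11243.05

Seller: CHF 15107.80; buyer: CHF 11243.05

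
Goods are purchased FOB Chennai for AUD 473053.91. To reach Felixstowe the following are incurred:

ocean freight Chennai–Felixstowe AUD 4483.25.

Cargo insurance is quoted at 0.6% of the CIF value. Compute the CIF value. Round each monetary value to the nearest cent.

Let C be the CIF value. C = FOB price + freight + 0.6% × C
C − 0.6% × C = 473053.91 + 4483.25
0.994 × C = 477537.16
C = 477537.16 / 0.994 = 480419.68
Insurance premium = 0.6% × 480419.68 = 2882.52

CIF value: AUD 480419.68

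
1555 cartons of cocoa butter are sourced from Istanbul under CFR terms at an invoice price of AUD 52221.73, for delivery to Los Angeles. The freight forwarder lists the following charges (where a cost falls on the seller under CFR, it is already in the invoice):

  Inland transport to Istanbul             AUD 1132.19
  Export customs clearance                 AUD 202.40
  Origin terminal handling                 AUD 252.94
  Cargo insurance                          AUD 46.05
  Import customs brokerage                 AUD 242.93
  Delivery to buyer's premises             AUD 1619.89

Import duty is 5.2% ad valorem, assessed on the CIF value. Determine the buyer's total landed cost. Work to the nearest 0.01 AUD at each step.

Total landed cost: AUD 56848.52

CFR: the seller pays costs through ocean freight to the destination port, but not insurance.
Already in the invoice (seller's account under CFR): inland to port, export clearance, origin terminal — exclude.
CIF value = CFR price + insurance = 52221.73 + 46.05 = 52267.78
Import duty = 52267.78 × 5.2% = 2717.92
Buyer bears: insurance 46.05 + brokerage 242.93 + delivery 1619.89 + duty 2717.92 = 4626.79
Landed cost = invoice 52221.73 + 4626.79 = 56848.52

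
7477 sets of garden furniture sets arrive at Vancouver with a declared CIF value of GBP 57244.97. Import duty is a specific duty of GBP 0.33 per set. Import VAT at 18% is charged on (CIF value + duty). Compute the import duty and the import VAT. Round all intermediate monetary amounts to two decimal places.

Import duty = 7477 × 0.33 = 2467.41
VAT base = CIF + duty = 57244.97 + 2467.41 = 59712.38
Import VAT = 59712.38 × 18% = 10748.23

Import duty: GBP 2467.41; import VAT: GBP 10748.23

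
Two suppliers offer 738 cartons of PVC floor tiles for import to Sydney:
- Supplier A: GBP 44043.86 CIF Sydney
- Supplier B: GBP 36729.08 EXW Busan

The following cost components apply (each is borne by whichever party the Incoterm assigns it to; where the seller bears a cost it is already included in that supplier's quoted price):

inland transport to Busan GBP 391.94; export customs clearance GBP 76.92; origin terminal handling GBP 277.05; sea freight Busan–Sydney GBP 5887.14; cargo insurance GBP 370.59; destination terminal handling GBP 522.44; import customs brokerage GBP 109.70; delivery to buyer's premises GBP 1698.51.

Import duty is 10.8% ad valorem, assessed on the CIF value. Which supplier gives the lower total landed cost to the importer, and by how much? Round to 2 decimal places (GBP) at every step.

Supplier B is cheaper by GBP 344.75

Supplier A (CIF):
The CIF price already equals the CIF value: 44043.86
Import duty = 44043.86 × 10.8% = 4756.74
Buyer bears (A): 522.44 + 109.70 + 1698.51 = 2330.65
Landed cost (A) = invoice 44043.86 + 2330.65 + duty 4756.74 = 51131.25
Supplier B (EXW):
CIF value = EXW price + inland to port + export clearance + origin terminal + freight + insurance = 36729.08 + 391.94 + 76.92 + 277.05 + 5887.14 + 370.59 = 43732.72
Import duty = 43732.72 × 10.8% = 4723.13
Buyer bears (B): 391.94 + 76.92 + 277.05 + 5887.14 + 370.59 + 522.44 + 109.70 + 1698.51 = 9334.29
Landed cost (B) = invoice 36729.08 + 9334.29 + duty 4723.13 = 50786.50
Difference = |51131.25 − 50786.50| = 344.75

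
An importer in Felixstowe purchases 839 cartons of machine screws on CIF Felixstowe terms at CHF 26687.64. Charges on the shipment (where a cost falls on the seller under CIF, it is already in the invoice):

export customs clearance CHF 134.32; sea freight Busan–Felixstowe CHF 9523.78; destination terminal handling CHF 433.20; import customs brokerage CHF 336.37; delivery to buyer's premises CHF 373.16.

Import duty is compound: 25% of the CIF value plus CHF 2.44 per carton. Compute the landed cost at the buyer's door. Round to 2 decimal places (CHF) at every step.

CIF: the seller pays costs through ocean freight and marine insurance to the destination port.
Already in the invoice (seller's account under CIF): export clearance, freight — exclude.
The CIF price already equals the CIF value: 26687.64
Ad valorem component: 26687.64 × 25% = 6671.91
Specific component: 839 × 2.44 = 2047.16
Import duty = 6671.91 + 2047.16 = 8719.07
Buyer bears: destination terminal 433.20 + brokerage 336.37 + delivery 373.16 + duty 8719.07 = 9861.80
Landed cost = invoice 26687.64 + 9861.80 = 36549.44

Total landed cost: CHF 36549.44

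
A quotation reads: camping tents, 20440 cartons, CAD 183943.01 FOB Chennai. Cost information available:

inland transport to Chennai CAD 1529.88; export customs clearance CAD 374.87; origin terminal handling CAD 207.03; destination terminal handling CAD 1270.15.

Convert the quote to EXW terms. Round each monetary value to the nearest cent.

EXW price: CAD 181831.23

Not relevant to the conversion: destination terminal — on the buyer under both terms; not part of either seller's price.
From FOB to EXW, the seller no longer bears: inland to port, export clearance, origin terminal.
EXW price = 183943.01 − 1529.88 − 374.87 − 207.03 = 181831.23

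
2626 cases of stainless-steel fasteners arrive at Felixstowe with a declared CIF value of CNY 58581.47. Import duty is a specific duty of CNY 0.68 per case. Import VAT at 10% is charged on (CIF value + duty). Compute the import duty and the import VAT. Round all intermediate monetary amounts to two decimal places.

Import duty: CNY 1785.68; import VAT: CNY 6036.72

Import duty = 2626 × 0.68 = 1785.68
VAT base = CIF + duty = 58581.47 + 1785.68 = 60367.15
Import VAT = 60367.15 × 10% = 6036.72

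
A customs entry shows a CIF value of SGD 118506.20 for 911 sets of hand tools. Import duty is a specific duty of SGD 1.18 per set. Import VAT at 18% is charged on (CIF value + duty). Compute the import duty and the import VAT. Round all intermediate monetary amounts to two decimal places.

Import duty: SGD 1074.98; import VAT: SGD 21524.61

Import duty = 911 × 1.18 = 1074.98
VAT base = CIF + duty = 118506.20 + 1074.98 = 119581.18
Import VAT = 119581.18 × 18% = 21524.61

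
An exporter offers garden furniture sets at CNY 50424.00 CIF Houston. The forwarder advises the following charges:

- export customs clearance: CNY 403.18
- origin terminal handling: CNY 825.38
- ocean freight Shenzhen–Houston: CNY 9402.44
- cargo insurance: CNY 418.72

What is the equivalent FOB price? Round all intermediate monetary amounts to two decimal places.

FOB price: CNY 40602.84

Not relevant to the conversion: origin terminal, export clearance — on the seller under both CIF and FOB; already in the CIF price and stays in the FOB price.
From CIF to FOB, the seller no longer bears: freight, insurance.
FOB price = 50424.00 − 9402.44 − 418.72 = 40602.84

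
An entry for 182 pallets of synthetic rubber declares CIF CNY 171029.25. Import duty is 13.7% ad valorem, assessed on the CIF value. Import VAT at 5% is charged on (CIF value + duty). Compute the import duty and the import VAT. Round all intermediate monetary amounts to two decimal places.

Import duty: CNY 23431.01; import VAT: CNY 9723.01

Import duty = 171029.25 × 13.7% = 23431.01
VAT base = CIF + duty = 171029.25 + 23431.01 = 194460.26
Import VAT = 194460.26 × 5% = 9723.01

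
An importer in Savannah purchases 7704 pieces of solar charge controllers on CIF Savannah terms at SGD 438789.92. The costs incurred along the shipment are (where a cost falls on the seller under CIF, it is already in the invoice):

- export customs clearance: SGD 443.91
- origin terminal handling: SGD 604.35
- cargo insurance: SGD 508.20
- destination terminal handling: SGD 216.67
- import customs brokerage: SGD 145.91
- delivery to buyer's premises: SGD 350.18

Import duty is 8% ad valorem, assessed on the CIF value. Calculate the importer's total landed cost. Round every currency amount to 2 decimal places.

CIF: the seller pays costs through ocean freight and marine insurance to the destination port.
Already in the invoice (seller's account under CIF): export clearance, origin terminal, insurance — exclude.
The CIF price already equals the CIF value: 438789.92
Import duty = 438789.92 × 8% = 35103.19
Buyer bears: destination terminal 216.67 + brokerage 145.91 + delivery 350.18 + duty 35103.19 = 35815.95
Landed cost = invoice 438789.92 + 35815.95 = 474605.87

Total landed cost: SGD 474605.87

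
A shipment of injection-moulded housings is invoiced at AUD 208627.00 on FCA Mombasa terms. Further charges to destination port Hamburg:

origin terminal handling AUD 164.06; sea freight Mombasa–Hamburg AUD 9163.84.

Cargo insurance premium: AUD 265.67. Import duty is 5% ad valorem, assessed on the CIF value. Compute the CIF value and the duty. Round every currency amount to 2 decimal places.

CIF = FCA price + pre-shipment costs + freight + insurance
CIF = 208627.00 + 164.06 + 9163.84 + 265.67 = 218220.57
Import duty = 218220.57 × 5% = 10911.03

CIF value: AUD 218220.57; import duty: AUD 10911.03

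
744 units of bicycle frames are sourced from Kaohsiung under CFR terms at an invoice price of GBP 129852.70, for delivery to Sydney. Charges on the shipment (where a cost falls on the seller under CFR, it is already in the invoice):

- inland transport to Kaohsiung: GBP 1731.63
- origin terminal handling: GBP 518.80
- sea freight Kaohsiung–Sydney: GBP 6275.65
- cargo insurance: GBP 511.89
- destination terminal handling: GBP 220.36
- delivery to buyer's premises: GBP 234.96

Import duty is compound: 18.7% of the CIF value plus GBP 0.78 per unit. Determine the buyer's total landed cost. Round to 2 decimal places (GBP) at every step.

CFR: the seller pays costs through ocean freight to the destination port, but not insurance.
Already in the invoice (seller's account under CFR): inland to port, origin terminal, freight — exclude.
CIF value = CFR price + insurance = 129852.70 + 511.89 = 130364.59
Ad valorem component: 130364.59 × 18.7% = 24378.18
Specific component: 744 × 0.78 = 580.32
Import duty = 24378.18 + 580.32 = 24958.50
Buyer bears: insurance 511.89 + destination terminal 220.36 + delivery 234.96 + duty 24958.50 = 25925.71
Landed cost = invoice 129852.70 + 25925.71 = 155778.41

Total landed cost: GBP 155778.41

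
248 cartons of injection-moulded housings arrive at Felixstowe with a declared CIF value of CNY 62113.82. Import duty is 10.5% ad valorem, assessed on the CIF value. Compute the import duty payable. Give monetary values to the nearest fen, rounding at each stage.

Import duty = 62113.82 × 10.5% = 6521.95

Import duty: CNY 6521.95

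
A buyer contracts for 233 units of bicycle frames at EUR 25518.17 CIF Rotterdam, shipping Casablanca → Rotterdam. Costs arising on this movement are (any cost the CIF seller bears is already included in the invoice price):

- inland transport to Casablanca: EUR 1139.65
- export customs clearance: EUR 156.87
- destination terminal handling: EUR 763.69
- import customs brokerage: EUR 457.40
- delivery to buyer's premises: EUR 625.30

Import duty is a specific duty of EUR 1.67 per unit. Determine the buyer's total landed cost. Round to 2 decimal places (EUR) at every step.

CIF: the seller pays costs through ocean freight and marine insurance to the destination port.
Already in the invoice (seller's account under CIF): inland to port, export clearance — exclude.
The CIF price already equals the CIF value: 25518.17
Import duty = 233 × 1.67 = 389.11
Buyer bears: destination terminal 763.69 + brokerage 457.40 + delivery 625.30 + duty 389.11 = 2235.50
Landed cost = invoice 25518.17 + 2235.50 = 27753.67

Total landed cost: EUR 27753.67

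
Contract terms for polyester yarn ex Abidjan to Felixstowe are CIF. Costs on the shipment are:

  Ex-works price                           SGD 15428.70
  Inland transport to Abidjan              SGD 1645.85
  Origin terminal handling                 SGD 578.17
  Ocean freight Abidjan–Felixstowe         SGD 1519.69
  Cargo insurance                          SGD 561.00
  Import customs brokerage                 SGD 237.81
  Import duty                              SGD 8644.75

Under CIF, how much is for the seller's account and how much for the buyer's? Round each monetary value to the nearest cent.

Seller: SGD 19733.41; buyer: SGD 8882.56

CIF: the seller pays costs through ocean freight and marine insurance to the destination port.
Seller's account: goods 15428.70 + inland to port 1645.85 + origin terminal 578.17 + freight 1519.69 + insurance 561.00 = 19733.41
Buyer's account: brokerage 237.81 + duty 8644.75 = 8882.56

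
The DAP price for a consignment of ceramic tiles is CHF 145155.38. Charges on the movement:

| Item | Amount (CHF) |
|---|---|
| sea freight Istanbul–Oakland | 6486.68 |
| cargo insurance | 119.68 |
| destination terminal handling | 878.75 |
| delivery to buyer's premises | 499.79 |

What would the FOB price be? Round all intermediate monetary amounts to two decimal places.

From DAP to FOB, the seller no longer bears: freight, insurance, destination terminal, delivery.
FOB price = 145155.38 − 6486.68 − 119.68 − 878.75 − 499.79 = 137170.48

FOB price: CHF 137170.48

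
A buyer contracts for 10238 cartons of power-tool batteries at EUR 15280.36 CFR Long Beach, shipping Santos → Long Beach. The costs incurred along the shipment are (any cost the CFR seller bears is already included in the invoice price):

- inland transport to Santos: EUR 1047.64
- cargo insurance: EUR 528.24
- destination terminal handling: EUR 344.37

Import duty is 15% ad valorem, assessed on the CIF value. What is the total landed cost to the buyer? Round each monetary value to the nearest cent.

Total landed cost: EUR 18524.26

CFR: the seller pays costs through ocean freight to the destination port, but not insurance.
Already in the invoice (seller's account under CFR): inland to port — exclude.
CIF value = CFR price + insurance = 15280.36 + 528.24 = 15808.60
Import duty = 15808.60 × 15% = 2371.29
Buyer bears: insurance 528.24 + destination terminal 344.37 + duty 2371.29 = 3243.90
Landed cost = invoice 15280.36 + 3243.90 = 18524.26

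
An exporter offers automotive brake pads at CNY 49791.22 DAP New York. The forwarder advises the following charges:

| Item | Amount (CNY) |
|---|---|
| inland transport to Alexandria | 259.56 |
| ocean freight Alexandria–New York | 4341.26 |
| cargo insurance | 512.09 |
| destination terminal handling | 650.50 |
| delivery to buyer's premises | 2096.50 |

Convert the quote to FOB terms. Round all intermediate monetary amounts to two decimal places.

Not relevant to the conversion: inland to port — on the seller under both DAP and FOB; already in the DAP price and stays in the FOB price.
From DAP to FOB, the seller no longer bears: freight, insurance, destination terminal, delivery.
FOB price = 49791.22 − 4341.26 − 512.09 − 650.50 − 2096.50 = 42190.87

FOB price: CNY 42190.87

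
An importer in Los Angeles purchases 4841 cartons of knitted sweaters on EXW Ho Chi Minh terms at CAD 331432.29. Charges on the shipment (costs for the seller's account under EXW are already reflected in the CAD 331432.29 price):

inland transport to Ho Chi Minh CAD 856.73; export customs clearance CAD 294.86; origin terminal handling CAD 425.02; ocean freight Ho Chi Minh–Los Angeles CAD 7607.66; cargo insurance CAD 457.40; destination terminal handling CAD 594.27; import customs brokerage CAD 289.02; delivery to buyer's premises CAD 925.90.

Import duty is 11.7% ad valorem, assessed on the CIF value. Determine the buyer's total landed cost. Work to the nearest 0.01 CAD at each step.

EXW: the seller makes goods available at their premises; the buyer bears all onward costs.
CIF value = EXW price + inland to port + export clearance + origin terminal + freight + insurance = 331432.29 + 856.73 + 294.86 + 425.02 + 7607.66 + 457.40 = 341073.96
Import duty = 341073.96 × 11.7% = 39905.65
Buyer bears: inland to port 856.73 + export clearance 294.86 + origin terminal 425.02 + freight 7607.66 + insurance 457.40 + destination terminal 594.27 + brokerage 289.02 + delivery 925.90 + duty 39905.65 = 51356.51
Landed cost = invoice 331432.29 + 51356.51 = 382788.80

Total landed cost: CAD 382788.80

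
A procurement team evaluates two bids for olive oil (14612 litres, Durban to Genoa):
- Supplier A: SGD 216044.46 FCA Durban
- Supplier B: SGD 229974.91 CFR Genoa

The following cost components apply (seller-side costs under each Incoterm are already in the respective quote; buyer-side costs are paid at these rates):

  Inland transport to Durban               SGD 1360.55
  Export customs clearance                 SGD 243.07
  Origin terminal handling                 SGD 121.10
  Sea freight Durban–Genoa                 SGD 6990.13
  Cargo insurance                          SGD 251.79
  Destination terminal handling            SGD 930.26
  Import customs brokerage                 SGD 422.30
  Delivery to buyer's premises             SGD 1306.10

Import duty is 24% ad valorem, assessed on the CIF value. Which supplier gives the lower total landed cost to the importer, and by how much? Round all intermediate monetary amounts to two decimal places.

Supplier A (FCA):
CIF value = FCA price + origin terminal + freight + insurance = 216044.46 + 121.10 + 6990.13 + 251.79 = 223407.48
Import duty = 223407.48 × 24% = 53617.80
Buyer bears (A): 121.10 + 6990.13 + 251.79 + 930.26 + 422.30 + 1306.10 = 10021.68
Landed cost (A) = invoice 216044.46 + 10021.68 + duty 53617.80 = 279683.94
Supplier B (CFR):
CIF value = CFR price + insurance = 229974.91 + 251.79 = 230226.70
Import duty = 230226.70 × 24% = 55254.41
Buyer bears (B): 251.79 + 930.26 + 422.30 + 1306.10 = 2910.45
Landed cost (B) = invoice 229974.91 + 2910.45 + duty 55254.41 = 288139.77
Difference = |279683.94 − 288139.77| = 8455.83

Supplier A is cheaper by SGD 8455.83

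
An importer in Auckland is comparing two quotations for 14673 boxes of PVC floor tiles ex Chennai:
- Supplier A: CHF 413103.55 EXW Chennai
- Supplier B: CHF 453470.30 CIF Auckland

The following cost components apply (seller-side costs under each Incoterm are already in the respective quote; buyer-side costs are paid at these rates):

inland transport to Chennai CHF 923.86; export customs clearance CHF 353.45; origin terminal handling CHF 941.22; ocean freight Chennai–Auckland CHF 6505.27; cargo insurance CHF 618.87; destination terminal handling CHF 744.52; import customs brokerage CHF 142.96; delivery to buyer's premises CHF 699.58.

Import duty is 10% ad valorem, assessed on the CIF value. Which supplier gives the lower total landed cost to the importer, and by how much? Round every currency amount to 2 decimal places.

Supplier A is cheaper by CHF 34126.49

Supplier A (EXW):
CIF value = EXW price + inland to port + export clearance + origin terminal + freight + insurance = 413103.55 + 923.86 + 353.45 + 941.22 + 6505.27 + 618.87 = 422446.22
Import duty = 422446.22 × 10% = 42244.62
Buyer bears (A): 923.86 + 353.45 + 941.22 + 6505.27 + 618.87 + 744.52 + 142.96 + 699.58 = 10929.73
Landed cost (A) = invoice 413103.55 + 10929.73 + duty 42244.62 = 466277.90
Supplier B (CIF):
The CIF price already equals the CIF value: 453470.30
Import duty = 453470.30 × 10% = 45347.03
Buyer bears (B): 744.52 + 142.96 + 699.58 = 1587.06
Landed cost (B) = invoice 453470.30 + 1587.06 + duty 45347.03 = 500404.39
Difference = |466277.90 − 500404.39| = 34126.49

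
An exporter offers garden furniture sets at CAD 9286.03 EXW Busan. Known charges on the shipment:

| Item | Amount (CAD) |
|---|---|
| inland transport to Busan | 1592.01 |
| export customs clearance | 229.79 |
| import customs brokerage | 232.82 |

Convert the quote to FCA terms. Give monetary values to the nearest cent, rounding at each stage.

FCA price: CAD 11107.83

Not relevant to the conversion: brokerage — on the buyer under both terms; not part of either seller's price.
From EXW to FCA, the seller additionally bears: inland to port, export clearance.
FCA price = 9286.03 + 1592.01 + 229.79 = 11107.83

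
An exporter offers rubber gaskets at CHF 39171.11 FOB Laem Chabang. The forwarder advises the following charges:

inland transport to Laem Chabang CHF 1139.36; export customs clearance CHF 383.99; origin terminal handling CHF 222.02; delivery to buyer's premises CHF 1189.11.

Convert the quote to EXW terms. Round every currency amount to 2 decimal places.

Not relevant to the conversion: delivery — on the buyer under both terms; not part of either seller's price.
From FOB to EXW, the seller no longer bears: inland to port, export clearance, origin terminal.
EXW price = 39171.11 − 1139.36 − 383.99 − 222.02 = 37425.74

EXW price: CHF 37425.74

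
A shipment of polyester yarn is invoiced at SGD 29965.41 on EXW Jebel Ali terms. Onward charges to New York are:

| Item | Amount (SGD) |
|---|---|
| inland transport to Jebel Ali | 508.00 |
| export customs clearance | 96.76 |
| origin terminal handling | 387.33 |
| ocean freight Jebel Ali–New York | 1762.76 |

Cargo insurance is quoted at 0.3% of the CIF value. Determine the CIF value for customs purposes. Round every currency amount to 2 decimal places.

CIF value: SGD 32818.72

Let C be the CIF value. C = EXW price + pre-shipment costs + freight + 0.3% × C
C − 0.3% × C = 29965.41 + 508.00 + 96.76 + 387.33 + 1762.76
0.997 × C = 32720.26
C = 32720.26 / 0.997 = 32818.72
Insurance premium = 0.3% × 32818.72 = 98.46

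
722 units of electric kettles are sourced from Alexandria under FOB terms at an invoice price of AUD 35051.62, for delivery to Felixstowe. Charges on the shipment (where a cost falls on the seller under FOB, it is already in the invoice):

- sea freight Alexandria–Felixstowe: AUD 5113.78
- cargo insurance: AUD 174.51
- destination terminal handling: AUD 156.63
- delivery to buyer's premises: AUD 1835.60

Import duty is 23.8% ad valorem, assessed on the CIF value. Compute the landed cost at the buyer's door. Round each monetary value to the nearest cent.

Total landed cost: AUD 51933.04

FOB: the seller bears costs until goods are on board at the origin port; the buyer bears freight, insurance and all costs thereafter.
CIF value = FOB price + freight + insurance = 35051.62 + 5113.78 + 174.51 = 40339.91
Import duty = 40339.91 × 23.8% = 9600.90
Buyer bears: freight 5113.78 + insurance 174.51 + destination terminal 156.63 + delivery 1835.60 + duty 9600.90 = 16881.42
Landed cost = invoice 35051.62 + 16881.42 = 51933.04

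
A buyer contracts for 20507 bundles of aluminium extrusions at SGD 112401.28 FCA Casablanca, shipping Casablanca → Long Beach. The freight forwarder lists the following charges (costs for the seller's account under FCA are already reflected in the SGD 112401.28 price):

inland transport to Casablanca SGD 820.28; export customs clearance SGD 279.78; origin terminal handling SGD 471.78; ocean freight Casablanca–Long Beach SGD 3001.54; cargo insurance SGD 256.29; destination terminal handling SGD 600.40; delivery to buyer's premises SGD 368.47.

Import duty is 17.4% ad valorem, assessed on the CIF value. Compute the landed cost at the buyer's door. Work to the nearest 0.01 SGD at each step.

Total landed cost: SGD 137306.53

FCA: the seller delivers export-cleared goods to the carrier; the buyer bears costs from that point.
Already in the invoice (seller's account under FCA): inland to port, export clearance — exclude.
CIF value = FCA price + origin terminal + freight + insurance = 112401.28 + 471.78 + 3001.54 + 256.29 = 116130.89
Import duty = 116130.89 × 17.4% = 20206.77
Buyer bears: origin terminal 471.78 + freight 3001.54 + insurance 256.29 + destination terminal 600.40 + delivery 368.47 + duty 20206.77 = 24905.25
Landed cost = invoice 112401.28 + 24905.25 = 137306.53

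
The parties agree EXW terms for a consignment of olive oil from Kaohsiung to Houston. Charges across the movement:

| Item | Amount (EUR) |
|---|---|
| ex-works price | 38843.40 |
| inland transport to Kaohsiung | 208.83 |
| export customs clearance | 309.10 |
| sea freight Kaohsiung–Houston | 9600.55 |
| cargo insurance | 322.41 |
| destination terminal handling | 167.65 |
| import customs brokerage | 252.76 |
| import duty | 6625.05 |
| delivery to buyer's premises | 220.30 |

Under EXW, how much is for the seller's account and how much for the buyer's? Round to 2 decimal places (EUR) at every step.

Seller: EUR 38843.40; buyer: EUR 17706.65

EXW: the seller makes goods available at their premises; the buyer bears all onward costs.
Seller's account: goods 38843.40 = 38843.40
Buyer's account: inland to port 208.83 + export clearance 309.10 + freight 9600.55 + insurance 322.41 + destination terminal 167.65 + brokerage 252.76 + duty 6625.05 + delivery 220.30 = 17706.65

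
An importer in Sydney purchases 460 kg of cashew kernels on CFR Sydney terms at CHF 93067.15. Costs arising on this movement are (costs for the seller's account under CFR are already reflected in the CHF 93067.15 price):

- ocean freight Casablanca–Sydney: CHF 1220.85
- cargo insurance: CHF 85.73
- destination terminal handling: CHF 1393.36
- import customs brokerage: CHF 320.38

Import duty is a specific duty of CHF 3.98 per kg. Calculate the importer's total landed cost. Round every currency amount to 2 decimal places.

Total landed cost: CHF 96697.42

CFR: the seller pays costs through ocean freight to the destination port, but not insurance.
Already in the invoice (seller's account under CFR): freight — exclude.
CIF value = CFR price + insurance = 93067.15 + 85.73 = 93152.88
Import duty = 460 × 3.98 = 1830.80
Buyer bears: insurance 85.73 + destination terminal 1393.36 + brokerage 320.38 + duty 1830.80 = 3630.27
Landed cost = invoice 93067.15 + 3630.27 = 96697.42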